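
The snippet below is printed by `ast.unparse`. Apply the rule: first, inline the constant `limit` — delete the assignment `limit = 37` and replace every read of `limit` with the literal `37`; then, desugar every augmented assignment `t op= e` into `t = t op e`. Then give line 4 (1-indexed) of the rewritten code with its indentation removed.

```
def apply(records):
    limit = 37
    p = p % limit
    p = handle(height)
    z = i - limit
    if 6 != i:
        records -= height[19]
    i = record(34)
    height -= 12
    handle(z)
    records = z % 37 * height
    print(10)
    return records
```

Transformed code:
def apply(records):
    p = p % 37
    p = handle(height)
    z = i - 37
    if 6 != i:
        records = records - height[19]
    i = record(34)
    height = height - 12
    handle(z)
    records = z % 37 * height
    print(10)
    return records

z = i - 37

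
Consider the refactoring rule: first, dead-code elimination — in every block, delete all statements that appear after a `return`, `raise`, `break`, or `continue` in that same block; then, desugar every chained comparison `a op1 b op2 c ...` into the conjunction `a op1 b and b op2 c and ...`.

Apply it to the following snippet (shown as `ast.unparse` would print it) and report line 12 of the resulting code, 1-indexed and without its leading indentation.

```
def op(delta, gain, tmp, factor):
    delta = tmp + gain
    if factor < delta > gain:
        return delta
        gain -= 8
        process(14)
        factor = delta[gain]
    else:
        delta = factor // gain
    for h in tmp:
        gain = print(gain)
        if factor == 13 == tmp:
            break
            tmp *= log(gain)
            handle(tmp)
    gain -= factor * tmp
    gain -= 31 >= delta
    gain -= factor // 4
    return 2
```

Transformed code:
def op(delta, gain, tmp, factor):
    delta = tmp + gain
    if factor < delta and delta > gain:
        return delta
    else:
        delta = factor // gain
    for h in tmp:
        gain = print(gain)
        if factor == 13 and 13 == tmp:
            break
    gain -= factor * tmp
    gain -= 31 >= delta
    gain -= factor // 4
    return 2

gain -= 31 >= delta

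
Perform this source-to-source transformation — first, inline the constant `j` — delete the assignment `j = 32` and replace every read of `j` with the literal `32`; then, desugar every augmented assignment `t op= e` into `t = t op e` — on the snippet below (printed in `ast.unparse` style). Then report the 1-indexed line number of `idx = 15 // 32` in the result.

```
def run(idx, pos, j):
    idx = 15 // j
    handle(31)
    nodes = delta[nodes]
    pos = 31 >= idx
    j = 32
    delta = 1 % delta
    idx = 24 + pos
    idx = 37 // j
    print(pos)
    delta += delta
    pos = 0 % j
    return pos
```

2

Transformed code:
def run(idx, pos, j):
    idx = 15 // 32
    handle(31)
    nodes = delta[nodes]
    pos = 31 >= idx
    delta = 1 % delta
    idx = 24 + pos
    idx = 37 // 32
    print(pos)
    delta = delta + delta
    pos = 0 % 32
    return pos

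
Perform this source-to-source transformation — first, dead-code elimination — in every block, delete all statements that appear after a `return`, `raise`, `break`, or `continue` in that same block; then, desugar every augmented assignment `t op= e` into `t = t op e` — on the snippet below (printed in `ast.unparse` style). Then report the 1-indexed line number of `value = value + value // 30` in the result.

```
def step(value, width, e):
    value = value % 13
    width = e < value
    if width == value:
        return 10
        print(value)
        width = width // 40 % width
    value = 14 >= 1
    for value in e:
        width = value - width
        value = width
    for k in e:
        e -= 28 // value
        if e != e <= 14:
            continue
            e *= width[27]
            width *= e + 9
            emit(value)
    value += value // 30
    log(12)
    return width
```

14

Transformed code:
def step(value, width, e):
    value = value % 13
    width = e < value
    if width == value:
        return 10
    value = 14 >= 1
    for value in e:
        width = value - width
        value = width
    for k in e:
        e = e - 28 // value
        if e != e <= 14:
            continue
    value = value + value // 30
    log(12)
    return width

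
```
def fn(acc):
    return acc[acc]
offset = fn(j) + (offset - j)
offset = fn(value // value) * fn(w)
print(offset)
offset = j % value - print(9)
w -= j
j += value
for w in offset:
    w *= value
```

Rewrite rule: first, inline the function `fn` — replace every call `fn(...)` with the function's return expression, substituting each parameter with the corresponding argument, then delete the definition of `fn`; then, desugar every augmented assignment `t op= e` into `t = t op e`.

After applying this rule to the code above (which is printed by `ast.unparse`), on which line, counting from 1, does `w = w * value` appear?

8

Transformed code:
offset = j[j] + (offset - j)
offset = (value // value)[value // value] * w[w]
print(offset)
offset = j % value - print(9)
w = w - j
j = j + value
for w in offset:
    w = w * value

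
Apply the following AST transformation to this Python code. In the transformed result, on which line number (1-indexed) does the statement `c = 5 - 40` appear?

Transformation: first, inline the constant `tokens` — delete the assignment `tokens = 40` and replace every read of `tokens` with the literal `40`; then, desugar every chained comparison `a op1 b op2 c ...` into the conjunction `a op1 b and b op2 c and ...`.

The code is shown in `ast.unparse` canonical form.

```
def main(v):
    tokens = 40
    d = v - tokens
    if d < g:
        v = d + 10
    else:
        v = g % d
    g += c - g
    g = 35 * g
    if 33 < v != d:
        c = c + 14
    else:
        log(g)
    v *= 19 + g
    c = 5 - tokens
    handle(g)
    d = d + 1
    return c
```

14

Transformed code:
def main(v):
    d = v - 40
    if d < g:
        v = d + 10
    else:
        v = g % d
    g += c - g
    g = 35 * g
    if 33 < v and v != d:
        c = c + 14
    else:
        log(g)
    v *= 19 + g
    c = 5 - 40
    handle(g)
    d = d + 1
    return c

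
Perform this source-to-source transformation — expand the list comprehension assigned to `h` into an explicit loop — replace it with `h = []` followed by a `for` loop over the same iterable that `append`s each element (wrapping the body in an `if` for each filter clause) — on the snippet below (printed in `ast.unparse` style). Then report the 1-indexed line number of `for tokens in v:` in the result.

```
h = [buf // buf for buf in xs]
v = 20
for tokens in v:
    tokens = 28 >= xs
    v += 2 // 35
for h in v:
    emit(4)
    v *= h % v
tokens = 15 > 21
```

5

Transformed code:
h = []
for buf in xs:
    h.append(buf // buf)
v = 20
for tokens in v:
    tokens = 28 >= xs
    v += 2 // 35
for h in v:
    emit(4)
    v *= h % v
tokens = 15 > 21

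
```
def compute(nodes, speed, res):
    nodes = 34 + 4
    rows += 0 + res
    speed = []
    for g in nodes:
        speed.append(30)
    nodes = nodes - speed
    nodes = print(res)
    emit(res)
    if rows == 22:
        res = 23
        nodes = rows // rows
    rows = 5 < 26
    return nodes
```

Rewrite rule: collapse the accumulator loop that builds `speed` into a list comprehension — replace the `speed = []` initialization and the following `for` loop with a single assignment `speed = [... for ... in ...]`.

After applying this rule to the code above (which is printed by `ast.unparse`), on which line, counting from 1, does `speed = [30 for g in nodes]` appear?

4

Transformed code:
def compute(nodes, speed, res):
    nodes = 34 + 4
    rows += 0 + res
    speed = [30 for g in nodes]
    nodes = nodes - speed
    nodes = print(res)
    emit(res)
    if rows == 22:
        res = 23
        nodes = rows // rows
    rows = 5 < 26
    return nodes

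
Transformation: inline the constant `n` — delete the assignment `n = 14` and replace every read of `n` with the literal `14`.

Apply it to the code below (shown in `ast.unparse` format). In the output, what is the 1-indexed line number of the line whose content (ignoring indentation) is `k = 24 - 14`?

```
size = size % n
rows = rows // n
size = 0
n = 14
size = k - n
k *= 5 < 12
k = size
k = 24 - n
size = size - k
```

Transformed code:
size = size % 14
rows = rows // 14
size = 0
size = k - 14
k *= 5 < 12
k = size
k = 24 - 14
size = size - k

7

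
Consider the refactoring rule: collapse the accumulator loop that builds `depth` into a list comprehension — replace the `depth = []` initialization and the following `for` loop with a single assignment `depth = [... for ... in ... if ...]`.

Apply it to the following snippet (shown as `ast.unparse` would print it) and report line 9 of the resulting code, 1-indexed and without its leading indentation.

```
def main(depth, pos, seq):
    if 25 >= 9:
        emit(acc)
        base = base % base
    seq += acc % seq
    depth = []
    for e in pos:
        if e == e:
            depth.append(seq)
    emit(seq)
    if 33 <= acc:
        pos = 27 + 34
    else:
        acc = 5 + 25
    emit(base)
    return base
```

Transformed code:
def main(depth, pos, seq):
    if 25 >= 9:
        emit(acc)
        base = base % base
    seq += acc % seq
    depth = [seq for e in pos if e == e]
    emit(seq)
    if 33 <= acc:
        pos = 27 + 34
    else:
        acc = 5 + 25
    emit(base)
    return base

pos = 27 + 34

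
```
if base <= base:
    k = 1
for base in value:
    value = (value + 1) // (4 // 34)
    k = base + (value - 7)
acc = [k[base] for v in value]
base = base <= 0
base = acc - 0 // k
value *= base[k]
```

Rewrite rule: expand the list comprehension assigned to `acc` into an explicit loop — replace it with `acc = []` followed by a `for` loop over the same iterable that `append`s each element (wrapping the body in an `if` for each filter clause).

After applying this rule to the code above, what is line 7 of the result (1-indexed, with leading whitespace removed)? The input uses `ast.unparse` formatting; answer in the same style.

Transformed code:
if base <= base:
    k = 1
for base in value:
    value = (value + 1) // (4 // 34)
    k = base + (value - 7)
acc = []
for v in value:
    acc.append(k[base])
base = base <= 0
base = acc - 0 // k
value *= base[k]

for v in value:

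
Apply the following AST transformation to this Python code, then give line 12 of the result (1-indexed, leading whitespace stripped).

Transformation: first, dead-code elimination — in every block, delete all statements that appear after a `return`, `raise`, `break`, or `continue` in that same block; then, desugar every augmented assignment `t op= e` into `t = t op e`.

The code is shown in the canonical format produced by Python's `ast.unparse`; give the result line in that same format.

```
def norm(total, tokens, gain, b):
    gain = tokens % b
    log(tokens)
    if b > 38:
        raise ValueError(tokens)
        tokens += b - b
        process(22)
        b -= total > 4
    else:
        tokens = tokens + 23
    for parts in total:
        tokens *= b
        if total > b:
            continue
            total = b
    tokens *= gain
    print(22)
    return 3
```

Transformed code:
def norm(total, tokens, gain, b):
    gain = tokens % b
    log(tokens)
    if b > 38:
        raise ValueError(tokens)
    else:
        tokens = tokens + 23
    for parts in total:
        tokens = tokens * b
        if total > b:
            continue
    tokens = tokens * gain
    print(22)
    return 3

tokens = tokens * gain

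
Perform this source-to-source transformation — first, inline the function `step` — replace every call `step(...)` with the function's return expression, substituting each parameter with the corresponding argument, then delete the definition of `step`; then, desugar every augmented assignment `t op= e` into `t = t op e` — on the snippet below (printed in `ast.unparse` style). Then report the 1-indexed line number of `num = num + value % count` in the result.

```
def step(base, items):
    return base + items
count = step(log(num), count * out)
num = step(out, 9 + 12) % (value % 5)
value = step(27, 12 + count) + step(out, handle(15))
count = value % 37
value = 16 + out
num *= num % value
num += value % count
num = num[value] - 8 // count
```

7

Transformed code:
count = log(num) + count * out
num = (out + (9 + 12)) % (value % 5)
value = 27 + (12 + count) + (out + handle(15))
count = value % 37
value = 16 + out
num = num * (num % value)
num = num + value % count
num = num[value] - 8 // count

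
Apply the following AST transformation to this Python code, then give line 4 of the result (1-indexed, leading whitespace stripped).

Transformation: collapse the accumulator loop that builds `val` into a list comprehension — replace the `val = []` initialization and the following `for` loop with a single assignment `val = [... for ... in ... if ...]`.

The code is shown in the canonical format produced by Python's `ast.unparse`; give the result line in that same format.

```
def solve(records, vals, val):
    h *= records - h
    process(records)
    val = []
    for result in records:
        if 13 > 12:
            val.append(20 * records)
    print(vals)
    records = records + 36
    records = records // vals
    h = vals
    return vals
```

val = [20 * records for result in records if 13 > 12]

Transformed code:
def solve(records, vals, val):
    h *= records - h
    process(records)
    val = [20 * records for result in records if 13 > 12]
    print(vals)
    records = records + 36
    records = records // vals
    h = vals
    return vals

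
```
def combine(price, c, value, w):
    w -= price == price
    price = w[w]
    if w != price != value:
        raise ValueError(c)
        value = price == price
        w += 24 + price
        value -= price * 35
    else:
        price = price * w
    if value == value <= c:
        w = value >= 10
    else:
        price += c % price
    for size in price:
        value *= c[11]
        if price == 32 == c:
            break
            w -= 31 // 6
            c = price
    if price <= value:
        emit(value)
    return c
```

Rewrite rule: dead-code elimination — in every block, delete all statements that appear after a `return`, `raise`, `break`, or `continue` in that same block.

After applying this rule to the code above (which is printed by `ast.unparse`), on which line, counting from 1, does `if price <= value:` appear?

Transformed code:
def combine(price, c, value, w):
    w -= price == price
    price = w[w]
    if w != price != value:
        raise ValueError(c)
    else:
        price = price * w
    if value == value <= c:
        w = value >= 10
    else:
        price += c % price
    for size in price:
        value *= c[11]
        if price == 32 == c:
            break
    if price <= value:
        emit(value)
    return c

16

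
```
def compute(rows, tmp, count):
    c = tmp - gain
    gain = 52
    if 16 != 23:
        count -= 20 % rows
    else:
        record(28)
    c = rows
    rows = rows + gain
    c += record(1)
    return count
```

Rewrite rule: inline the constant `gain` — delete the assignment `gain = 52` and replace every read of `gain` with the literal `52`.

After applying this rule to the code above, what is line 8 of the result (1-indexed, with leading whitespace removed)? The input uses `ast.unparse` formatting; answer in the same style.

rows = rows + 52

Transformed code:
def compute(rows, tmp, count):
    c = tmp - 52
    if 16 != 23:
        count -= 20 % rows
    else:
        record(28)
    c = rows
    rows = rows + 52
    c += record(1)
    return count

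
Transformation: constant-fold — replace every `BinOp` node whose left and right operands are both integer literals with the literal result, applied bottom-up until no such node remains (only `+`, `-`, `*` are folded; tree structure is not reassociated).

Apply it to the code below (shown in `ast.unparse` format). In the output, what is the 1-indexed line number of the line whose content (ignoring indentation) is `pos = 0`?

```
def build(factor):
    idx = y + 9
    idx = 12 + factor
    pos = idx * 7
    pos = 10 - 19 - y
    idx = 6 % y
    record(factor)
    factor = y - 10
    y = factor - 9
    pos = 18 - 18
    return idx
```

10

Transformed code:
def build(factor):
    idx = y + 9
    idx = 12 + factor
    pos = idx * 7
    pos = -9 - y
    idx = 6 % y
    record(factor)
    factor = y - 10
    y = factor - 9
    pos = 0
    return idx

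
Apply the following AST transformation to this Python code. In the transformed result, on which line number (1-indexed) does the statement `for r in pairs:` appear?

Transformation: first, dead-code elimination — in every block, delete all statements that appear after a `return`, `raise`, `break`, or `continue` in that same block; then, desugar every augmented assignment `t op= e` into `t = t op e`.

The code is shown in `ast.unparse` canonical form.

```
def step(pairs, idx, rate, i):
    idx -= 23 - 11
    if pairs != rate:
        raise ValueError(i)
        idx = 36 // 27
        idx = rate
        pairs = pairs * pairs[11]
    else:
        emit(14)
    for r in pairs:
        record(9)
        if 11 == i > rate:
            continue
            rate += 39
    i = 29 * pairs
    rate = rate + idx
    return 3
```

Transformed code:
def step(pairs, idx, rate, i):
    idx = idx - (23 - 11)
    if pairs != rate:
        raise ValueError(i)
    else:
        emit(14)
    for r in pairs:
        record(9)
        if 11 == i > rate:
            continue
    i = 29 * pairs
    rate = rate + idx
    return 3

7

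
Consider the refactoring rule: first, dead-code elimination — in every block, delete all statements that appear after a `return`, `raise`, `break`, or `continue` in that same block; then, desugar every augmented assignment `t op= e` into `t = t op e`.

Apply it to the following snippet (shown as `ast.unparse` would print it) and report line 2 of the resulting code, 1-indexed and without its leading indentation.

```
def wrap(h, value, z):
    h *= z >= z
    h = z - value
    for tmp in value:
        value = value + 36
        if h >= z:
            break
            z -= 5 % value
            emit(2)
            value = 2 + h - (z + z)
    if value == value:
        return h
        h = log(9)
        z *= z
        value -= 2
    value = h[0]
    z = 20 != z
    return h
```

h = h * (z >= z)

Transformed code:
def wrap(h, value, z):
    h = h * (z >= z)
    h = z - value
    for tmp in value:
        value = value + 36
        if h >= z:
            break
    if value == value:
        return h
    value = h[0]
    z = 20 != z
    return h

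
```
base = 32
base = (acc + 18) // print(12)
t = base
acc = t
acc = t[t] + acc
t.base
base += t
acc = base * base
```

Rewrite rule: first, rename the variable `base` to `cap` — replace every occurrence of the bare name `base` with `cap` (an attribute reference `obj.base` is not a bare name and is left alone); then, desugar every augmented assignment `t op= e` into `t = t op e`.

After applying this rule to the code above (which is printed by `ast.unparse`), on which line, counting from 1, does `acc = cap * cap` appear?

Transformed code:
cap = 32
cap = (acc + 18) // print(12)
t = cap
acc = t
acc = t[t] + acc
t.base
cap = cap + t
acc = cap * cap

8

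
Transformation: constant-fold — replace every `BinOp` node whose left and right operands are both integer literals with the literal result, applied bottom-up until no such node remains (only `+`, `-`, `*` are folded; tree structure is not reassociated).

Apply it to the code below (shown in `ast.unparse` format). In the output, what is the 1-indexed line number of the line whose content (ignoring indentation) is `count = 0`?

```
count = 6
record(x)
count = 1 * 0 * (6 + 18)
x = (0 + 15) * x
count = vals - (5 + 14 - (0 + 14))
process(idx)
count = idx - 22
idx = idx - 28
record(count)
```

3

Transformed code:
count = 6
record(x)
count = 0
x = 15 * x
count = vals - 5
process(idx)
count = idx - 22
idx = idx - 28
record(count)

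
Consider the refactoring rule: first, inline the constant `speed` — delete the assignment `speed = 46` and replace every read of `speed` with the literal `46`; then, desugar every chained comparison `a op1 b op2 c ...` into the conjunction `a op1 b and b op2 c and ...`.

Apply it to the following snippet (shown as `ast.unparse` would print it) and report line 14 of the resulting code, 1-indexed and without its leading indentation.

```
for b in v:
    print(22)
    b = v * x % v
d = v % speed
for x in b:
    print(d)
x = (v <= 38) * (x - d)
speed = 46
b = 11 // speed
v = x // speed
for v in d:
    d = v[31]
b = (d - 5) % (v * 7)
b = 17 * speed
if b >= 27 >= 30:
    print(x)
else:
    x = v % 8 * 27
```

Transformed code:
for b in v:
    print(22)
    b = v * x % v
d = v % 46
for x in b:
    print(d)
x = (v <= 38) * (x - d)
b = 11 // 46
v = x // 46
for v in d:
    d = v[31]
b = (d - 5) % (v * 7)
b = 17 * 46
if b >= 27 and 27 >= 30:
    print(x)
else:
    x = v % 8 * 27

if b >= 27 and 27 >= 30:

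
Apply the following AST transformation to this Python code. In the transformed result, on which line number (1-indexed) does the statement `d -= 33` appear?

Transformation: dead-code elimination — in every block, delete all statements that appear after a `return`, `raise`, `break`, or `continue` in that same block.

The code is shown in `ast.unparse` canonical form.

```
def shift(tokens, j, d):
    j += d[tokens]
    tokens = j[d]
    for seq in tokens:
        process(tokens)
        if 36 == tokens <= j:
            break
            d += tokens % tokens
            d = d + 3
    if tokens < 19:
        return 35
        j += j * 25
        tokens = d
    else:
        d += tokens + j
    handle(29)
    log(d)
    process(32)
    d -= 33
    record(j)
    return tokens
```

Transformed code:
def shift(tokens, j, d):
    j += d[tokens]
    tokens = j[d]
    for seq in tokens:
        process(tokens)
        if 36 == tokens <= j:
            break
    if tokens < 19:
        return 35
    else:
        d += tokens + j
    handle(29)
    log(d)
    process(32)
    d -= 33
    record(j)
    return tokens

15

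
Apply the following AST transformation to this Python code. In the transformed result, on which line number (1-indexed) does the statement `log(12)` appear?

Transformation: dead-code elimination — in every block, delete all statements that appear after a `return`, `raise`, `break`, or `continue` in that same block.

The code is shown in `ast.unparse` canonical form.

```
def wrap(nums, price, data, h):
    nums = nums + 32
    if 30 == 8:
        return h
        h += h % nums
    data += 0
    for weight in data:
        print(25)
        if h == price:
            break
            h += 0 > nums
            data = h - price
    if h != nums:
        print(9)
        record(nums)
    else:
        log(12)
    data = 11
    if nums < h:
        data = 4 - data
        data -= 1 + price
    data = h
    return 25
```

14

Transformed code:
def wrap(nums, price, data, h):
    nums = nums + 32
    if 30 == 8:
        return h
    data += 0
    for weight in data:
        print(25)
        if h == price:
            break
    if h != nums:
        print(9)
        record(nums)
    else:
        log(12)
    data = 11
    if nums < h:
        data = 4 - data
        data -= 1 + price
    data = h
    return 25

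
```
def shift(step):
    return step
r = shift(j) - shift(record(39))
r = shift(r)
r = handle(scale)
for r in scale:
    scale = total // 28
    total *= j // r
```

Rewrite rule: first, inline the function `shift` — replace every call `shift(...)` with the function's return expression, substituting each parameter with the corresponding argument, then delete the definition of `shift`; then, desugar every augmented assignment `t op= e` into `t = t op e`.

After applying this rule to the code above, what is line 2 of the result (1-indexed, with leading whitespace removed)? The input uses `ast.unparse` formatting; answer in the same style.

r = r

Transformed code:
r = j - record(39)
r = r
r = handle(scale)
for r in scale:
    scale = total // 28
    total = total * (j // r)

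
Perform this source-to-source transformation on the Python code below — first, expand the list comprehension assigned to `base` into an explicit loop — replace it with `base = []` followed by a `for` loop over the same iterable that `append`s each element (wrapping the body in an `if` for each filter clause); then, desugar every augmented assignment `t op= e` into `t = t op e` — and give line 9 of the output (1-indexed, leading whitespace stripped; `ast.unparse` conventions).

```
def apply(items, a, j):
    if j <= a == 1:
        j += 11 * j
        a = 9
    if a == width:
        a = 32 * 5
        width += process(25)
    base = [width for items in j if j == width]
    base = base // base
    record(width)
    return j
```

Transformed code:
def apply(items, a, j):
    if j <= a == 1:
        j = j + 11 * j
        a = 9
    if a == width:
        a = 32 * 5
        width = width + process(25)
    base = []
    for items in j:
        if j == width:
            base.append(width)
    base = base // base
    record(width)
    return j

for items in j:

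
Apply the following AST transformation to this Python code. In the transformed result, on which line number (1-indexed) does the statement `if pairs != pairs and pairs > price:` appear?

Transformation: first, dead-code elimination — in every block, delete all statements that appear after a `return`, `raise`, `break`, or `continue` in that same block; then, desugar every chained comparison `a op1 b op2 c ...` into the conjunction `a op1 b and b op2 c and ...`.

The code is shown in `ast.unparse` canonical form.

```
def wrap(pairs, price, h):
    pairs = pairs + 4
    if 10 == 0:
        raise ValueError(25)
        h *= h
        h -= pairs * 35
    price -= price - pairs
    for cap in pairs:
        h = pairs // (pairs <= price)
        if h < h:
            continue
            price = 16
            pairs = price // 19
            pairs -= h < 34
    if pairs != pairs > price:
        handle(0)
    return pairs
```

Transformed code:
def wrap(pairs, price, h):
    pairs = pairs + 4
    if 10 == 0:
        raise ValueError(25)
    price -= price - pairs
    for cap in pairs:
        h = pairs // (pairs <= price)
        if h < h:
            continue
    if pairs != pairs and pairs > price:
        handle(0)
    return pairs

10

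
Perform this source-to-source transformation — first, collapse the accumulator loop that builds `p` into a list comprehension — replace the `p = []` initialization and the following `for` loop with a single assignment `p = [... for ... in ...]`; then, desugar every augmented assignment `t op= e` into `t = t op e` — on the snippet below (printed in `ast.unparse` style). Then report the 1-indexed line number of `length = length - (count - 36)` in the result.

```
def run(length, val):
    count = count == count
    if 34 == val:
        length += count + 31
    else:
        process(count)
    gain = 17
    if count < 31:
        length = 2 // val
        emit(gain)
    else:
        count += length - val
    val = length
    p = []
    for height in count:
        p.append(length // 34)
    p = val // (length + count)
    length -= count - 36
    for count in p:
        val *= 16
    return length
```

16

Transformed code:
def run(length, val):
    count = count == count
    if 34 == val:
        length = length + (count + 31)
    else:
        process(count)
    gain = 17
    if count < 31:
        length = 2 // val
        emit(gain)
    else:
        count = count + (length - val)
    val = length
    p = [length // 34 for height in count]
    p = val // (length + count)
    length = length - (count - 36)
    for count in p:
        val = val * 16
    return length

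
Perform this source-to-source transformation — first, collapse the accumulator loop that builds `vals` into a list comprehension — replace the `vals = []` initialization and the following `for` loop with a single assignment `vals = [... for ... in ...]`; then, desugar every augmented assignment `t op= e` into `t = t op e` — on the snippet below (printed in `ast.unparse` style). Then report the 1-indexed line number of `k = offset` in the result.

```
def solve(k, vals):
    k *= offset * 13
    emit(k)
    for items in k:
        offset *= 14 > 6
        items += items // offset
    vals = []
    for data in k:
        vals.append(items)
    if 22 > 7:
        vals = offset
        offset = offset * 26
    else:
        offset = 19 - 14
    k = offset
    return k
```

Transformed code:
def solve(k, vals):
    k = k * (offset * 13)
    emit(k)
    for items in k:
        offset = offset * (14 > 6)
        items = items + items // offset
    vals = [items for data in k]
    if 22 > 7:
        vals = offset
        offset = offset * 26
    else:
        offset = 19 - 14
    k = offset
    return k

13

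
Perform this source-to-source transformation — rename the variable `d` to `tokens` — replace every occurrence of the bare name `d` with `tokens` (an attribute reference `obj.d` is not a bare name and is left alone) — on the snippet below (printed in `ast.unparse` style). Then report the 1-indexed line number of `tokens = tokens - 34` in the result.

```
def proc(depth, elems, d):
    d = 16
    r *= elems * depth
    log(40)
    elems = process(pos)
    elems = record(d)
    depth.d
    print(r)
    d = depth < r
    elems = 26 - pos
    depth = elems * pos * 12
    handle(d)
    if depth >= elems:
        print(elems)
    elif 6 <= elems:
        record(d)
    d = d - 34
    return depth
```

Transformed code:
def proc(depth, elems, tokens):
    tokens = 16
    r *= elems * depth
    log(40)
    elems = process(pos)
    elems = record(tokens)
    depth.d
    print(r)
    tokens = depth < r
    elems = 26 - pos
    depth = elems * pos * 12
    handle(tokens)
    if depth >= elems:
        print(elems)
    elif 6 <= elems:
        record(tokens)
    tokens = tokens - 34
    return depth

17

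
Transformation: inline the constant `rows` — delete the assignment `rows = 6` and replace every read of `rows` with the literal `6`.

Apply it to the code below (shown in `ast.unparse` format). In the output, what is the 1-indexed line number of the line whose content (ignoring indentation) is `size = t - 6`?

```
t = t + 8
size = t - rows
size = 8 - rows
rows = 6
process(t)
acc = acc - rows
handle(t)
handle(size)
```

Transformed code:
t = t + 8
size = t - 6
size = 8 - 6
process(t)
acc = acc - 6
handle(t)
handle(size)

2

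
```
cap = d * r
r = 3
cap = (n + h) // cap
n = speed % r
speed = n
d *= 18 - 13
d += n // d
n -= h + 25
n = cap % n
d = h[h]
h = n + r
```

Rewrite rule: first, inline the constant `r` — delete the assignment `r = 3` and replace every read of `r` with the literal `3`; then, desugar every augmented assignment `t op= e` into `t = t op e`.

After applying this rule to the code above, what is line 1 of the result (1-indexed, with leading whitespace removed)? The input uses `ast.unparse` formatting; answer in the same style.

cap = d * 3

Transformed code:
cap = d * 3
cap = (n + h) // cap
n = speed % 3
speed = n
d = d * (18 - 13)
d = d + n // d
n = n - (h + 25)
n = cap % n
d = h[h]
h = n + 3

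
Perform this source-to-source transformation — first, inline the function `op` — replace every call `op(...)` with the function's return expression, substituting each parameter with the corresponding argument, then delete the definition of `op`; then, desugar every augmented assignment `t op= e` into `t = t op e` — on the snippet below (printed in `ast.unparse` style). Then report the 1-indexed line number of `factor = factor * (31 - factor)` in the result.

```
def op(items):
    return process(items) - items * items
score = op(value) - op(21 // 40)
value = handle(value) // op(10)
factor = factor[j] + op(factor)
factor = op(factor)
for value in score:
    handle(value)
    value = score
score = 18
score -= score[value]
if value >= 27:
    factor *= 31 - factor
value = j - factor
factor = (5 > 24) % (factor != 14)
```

11

Transformed code:
score = process(value) - value * value - (process(21 // 40) - 21 // 40 * (21 // 40))
value = handle(value) // (process(10) - 10 * 10)
factor = factor[j] + (process(factor) - factor * factor)
factor = process(factor) - factor * factor
for value in score:
    handle(value)
    value = score
score = 18
score = score - score[value]
if value >= 27:
    factor = factor * (31 - factor)
value = j - factor
factor = (5 > 24) % (factor != 14)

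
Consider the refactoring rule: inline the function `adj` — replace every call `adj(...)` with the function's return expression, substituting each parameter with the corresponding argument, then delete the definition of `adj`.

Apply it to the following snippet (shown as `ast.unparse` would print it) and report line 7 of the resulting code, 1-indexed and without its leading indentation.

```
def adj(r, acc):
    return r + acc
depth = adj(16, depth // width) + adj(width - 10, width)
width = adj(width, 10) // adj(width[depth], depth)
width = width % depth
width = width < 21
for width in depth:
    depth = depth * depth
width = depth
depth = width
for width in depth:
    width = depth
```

width = depth

Transformed code:
depth = 16 + depth // width + (width - 10 + width)
width = (width + 10) // (width[depth] + depth)
width = width % depth
width = width < 21
for width in depth:
    depth = depth * depth
width = depth
depth = width
for width in depth:
    width = depth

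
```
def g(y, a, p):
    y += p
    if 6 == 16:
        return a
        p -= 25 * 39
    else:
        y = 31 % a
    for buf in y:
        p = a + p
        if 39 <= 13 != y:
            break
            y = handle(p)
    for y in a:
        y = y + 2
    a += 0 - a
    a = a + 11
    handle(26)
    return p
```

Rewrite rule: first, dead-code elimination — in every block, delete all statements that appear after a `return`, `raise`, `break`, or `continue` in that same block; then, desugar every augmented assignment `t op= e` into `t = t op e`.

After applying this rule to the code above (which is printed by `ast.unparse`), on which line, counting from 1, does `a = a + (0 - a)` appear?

Transformed code:
def g(y, a, p):
    y = y + p
    if 6 == 16:
        return a
    else:
        y = 31 % a
    for buf in y:
        p = a + p
        if 39 <= 13 != y:
            break
    for y in a:
        y = y + 2
    a = a + (0 - a)
    a = a + 11
    handle(26)
    return p

13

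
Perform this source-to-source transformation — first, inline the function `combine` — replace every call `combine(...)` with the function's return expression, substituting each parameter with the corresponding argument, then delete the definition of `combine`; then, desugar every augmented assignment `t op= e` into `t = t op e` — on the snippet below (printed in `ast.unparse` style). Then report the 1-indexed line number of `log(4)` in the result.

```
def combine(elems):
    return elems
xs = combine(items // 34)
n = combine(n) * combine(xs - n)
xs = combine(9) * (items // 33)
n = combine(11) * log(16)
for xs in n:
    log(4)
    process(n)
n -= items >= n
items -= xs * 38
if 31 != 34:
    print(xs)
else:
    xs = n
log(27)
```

6

Transformed code:
xs = items // 34
n = n * (xs - n)
xs = 9 * (items // 33)
n = 11 * log(16)
for xs in n:
    log(4)
    process(n)
n = n - (items >= n)
items = items - xs * 38
if 31 != 34:
    print(xs)
else:
    xs = n
log(27)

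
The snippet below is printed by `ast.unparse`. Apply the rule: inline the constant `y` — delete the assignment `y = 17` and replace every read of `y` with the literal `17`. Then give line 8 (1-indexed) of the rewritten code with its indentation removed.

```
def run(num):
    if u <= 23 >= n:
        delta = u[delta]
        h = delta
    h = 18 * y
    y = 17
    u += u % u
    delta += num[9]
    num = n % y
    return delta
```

num = n % 17

Transformed code:
def run(num):
    if u <= 23 >= n:
        delta = u[delta]
        h = delta
    h = 18 * 17
    u += u % u
    delta += num[9]
    num = n % 17
    return delta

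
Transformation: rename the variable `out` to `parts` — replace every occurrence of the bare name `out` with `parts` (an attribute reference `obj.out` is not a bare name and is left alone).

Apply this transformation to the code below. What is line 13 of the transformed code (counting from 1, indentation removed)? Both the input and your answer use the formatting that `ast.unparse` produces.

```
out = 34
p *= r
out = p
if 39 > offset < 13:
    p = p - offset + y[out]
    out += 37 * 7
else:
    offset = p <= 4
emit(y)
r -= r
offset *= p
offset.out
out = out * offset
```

Transformed code:
parts = 34
p *= r
parts = p
if 39 > offset < 13:
    p = p - offset + y[parts]
    parts += 37 * 7
else:
    offset = p <= 4
emit(y)
r -= r
offset *= p
offset.out
parts = parts * offset

parts = parts * offset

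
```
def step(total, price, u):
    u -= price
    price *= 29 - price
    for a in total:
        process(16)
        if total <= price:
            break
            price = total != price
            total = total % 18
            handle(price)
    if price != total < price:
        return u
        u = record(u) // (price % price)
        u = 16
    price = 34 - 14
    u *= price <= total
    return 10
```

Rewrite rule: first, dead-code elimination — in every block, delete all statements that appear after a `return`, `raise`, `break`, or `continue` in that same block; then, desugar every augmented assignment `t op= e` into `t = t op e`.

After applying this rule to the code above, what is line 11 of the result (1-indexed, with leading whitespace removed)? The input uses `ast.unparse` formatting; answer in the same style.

u = u * (price <= total)

Transformed code:
def step(total, price, u):
    u = u - price
    price = price * (29 - price)
    for a in total:
        process(16)
        if total <= price:
            break
    if price != total < price:
        return u
    price = 34 - 14
    u = u * (price <= total)
    return 10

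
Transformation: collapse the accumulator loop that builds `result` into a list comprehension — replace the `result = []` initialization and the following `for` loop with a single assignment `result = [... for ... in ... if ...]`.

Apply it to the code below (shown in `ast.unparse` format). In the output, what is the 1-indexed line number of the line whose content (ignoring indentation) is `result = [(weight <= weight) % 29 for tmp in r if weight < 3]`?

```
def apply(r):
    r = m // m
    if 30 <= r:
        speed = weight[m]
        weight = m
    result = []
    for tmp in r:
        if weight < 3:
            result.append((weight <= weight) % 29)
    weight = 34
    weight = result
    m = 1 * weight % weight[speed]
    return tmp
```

6

Transformed code:
def apply(r):
    r = m // m
    if 30 <= r:
        speed = weight[m]
        weight = m
    result = [(weight <= weight) % 29 for tmp in r if weight < 3]
    weight = 34
    weight = result
    m = 1 * weight % weight[speed]
    return tmp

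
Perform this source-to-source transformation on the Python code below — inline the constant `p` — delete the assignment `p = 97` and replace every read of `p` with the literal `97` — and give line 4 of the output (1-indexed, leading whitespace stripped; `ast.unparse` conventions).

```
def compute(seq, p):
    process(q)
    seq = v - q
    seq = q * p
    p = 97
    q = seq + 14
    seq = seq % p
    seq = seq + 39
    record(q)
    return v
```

seq = q * 97

Transformed code:
def compute(seq, p):
    process(q)
    seq = v - q
    seq = q * 97
    q = seq + 14
    seq = seq % 97
    seq = seq + 39
    record(q)
    return v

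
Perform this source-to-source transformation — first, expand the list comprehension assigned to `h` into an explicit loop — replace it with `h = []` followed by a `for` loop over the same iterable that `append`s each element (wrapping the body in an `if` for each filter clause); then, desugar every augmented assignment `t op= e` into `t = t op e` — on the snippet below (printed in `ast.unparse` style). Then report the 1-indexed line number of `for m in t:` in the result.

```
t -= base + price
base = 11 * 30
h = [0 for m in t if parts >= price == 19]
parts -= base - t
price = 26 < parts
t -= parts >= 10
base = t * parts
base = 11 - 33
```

4

Transformed code:
t = t - (base + price)
base = 11 * 30
h = []
for m in t:
    if parts >= price == 19:
        h.append(0)
parts = parts - (base - t)
price = 26 < parts
t = t - (parts >= 10)
base = t * parts
base = 11 - 33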